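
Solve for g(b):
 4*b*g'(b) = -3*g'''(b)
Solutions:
 g(b) = C1 + Integral(C2*airyai(-6^(2/3)*b/3) + C3*airybi(-6^(2/3)*b/3), b)


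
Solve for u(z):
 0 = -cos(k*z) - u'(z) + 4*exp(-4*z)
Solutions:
 u(z) = C1 - exp(-4*z) - sin(k*z)/k


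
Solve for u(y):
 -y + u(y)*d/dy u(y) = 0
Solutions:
 u(y) = -sqrt(C1 + y^2)
 u(y) = sqrt(C1 + y^2)


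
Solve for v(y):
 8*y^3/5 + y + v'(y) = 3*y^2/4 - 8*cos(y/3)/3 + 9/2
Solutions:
 v(y) = C1 - 2*y^4/5 + y^3/4 - y^2/2 + 9*y/2 - 8*sin(y/3)


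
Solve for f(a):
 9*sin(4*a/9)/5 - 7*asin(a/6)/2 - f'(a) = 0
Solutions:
 f(a) = C1 - 7*a*asin(a/6)/2 - 7*sqrt(36 - a^2)/2 - 81*cos(4*a/9)/20


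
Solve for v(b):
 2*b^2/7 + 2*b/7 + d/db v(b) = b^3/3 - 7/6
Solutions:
 v(b) = C1 + b^4/12 - 2*b^3/21 - b^2/7 - 7*b/6


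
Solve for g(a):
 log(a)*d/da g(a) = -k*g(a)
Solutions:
 g(a) = C1*exp(-k*li(a))


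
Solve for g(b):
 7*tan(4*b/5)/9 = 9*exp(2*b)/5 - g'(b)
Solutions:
 g(b) = C1 + 9*exp(2*b)/10 + 35*log(cos(4*b/5))/36


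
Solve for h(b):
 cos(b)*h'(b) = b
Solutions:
 h(b) = C1 + Integral(b/cos(b), b)


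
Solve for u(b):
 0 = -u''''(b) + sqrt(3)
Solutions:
 u(b) = C1 + C2*b + C3*b^2 + C4*b^3 + sqrt(3)*b^4/24


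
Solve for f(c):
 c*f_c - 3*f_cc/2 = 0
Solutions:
 f(c) = C1 + C2*erfi(sqrt(3)*c/3)


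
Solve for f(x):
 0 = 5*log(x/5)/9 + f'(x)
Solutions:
 f(x) = C1 - 5*x*log(x)/9 + 5*x/9 + 5*x*log(5)/9


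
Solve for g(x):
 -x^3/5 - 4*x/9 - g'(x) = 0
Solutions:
 g(x) = C1 - x^4/20 - 2*x^2/9


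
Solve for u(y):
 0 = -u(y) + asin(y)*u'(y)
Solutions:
 u(y) = C1*exp(Integral(1/asin(y), y))


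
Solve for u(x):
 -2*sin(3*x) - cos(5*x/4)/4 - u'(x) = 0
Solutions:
 u(x) = C1 - sin(5*x/4)/5 + 2*cos(3*x)/3


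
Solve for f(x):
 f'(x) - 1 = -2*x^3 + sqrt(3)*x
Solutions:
 f(x) = C1 - x^4/2 + sqrt(3)*x^2/2 + x


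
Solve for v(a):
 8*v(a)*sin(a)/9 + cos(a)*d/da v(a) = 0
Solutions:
 v(a) = C1*cos(a)^(8/9)


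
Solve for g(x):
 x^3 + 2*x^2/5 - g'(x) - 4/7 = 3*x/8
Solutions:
 g(x) = C1 + x^4/4 + 2*x^3/15 - 3*x^2/16 - 4*x/7


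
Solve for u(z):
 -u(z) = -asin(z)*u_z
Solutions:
 u(z) = C1*exp(Integral(1/asin(z), z))


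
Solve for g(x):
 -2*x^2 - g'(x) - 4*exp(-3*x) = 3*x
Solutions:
 g(x) = C1 - 2*x^3/3 - 3*x^2/2 + 4*exp(-3*x)/3


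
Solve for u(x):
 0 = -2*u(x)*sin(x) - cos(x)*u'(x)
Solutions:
 u(x) = C1*cos(x)^2


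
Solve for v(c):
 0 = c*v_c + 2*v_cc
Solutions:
 v(c) = C1 + C2*erf(c/2)


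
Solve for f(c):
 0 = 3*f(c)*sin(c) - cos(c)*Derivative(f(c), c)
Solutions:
 f(c) = C1/cos(c)^3


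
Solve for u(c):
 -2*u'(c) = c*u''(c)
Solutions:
 u(c) = C1 + C2/c


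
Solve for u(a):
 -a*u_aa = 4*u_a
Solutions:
 u(a) = C1 + C2/a^3


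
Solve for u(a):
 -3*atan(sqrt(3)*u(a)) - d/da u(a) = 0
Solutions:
 Integral(1/atan(sqrt(3)*_y), (_y, u(a))) = C1 - 3*a


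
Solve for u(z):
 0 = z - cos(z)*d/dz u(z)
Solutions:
 u(z) = C1 + Integral(z/cos(z), z)


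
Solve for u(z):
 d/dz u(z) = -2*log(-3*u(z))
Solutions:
 Integral(1/(log(-_y) + log(3)), (_y, u(z)))/2 = C1 - z


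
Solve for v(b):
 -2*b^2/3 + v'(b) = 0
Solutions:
 v(b) = C1 + 2*b^3/9


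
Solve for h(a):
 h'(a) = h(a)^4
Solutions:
 h(a) = (-1/(C1 + 3*a))^(1/3)
 h(a) = (-1/(C1 + a))^(1/3)*(-3^(2/3) - 3*3^(1/6)*I)/6
 h(a) = (-1/(C1 + a))^(1/3)*(-3^(2/3) + 3*3^(1/6)*I)/6


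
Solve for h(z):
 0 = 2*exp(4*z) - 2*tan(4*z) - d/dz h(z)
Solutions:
 h(z) = C1 + exp(4*z)/2 + log(cos(4*z))/2


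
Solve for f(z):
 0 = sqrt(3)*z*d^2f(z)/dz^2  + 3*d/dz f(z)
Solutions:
 f(z) = C1 + C2*z^(1 - sqrt(3))


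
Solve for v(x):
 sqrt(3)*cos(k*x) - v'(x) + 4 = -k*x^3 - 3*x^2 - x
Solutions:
 v(x) = C1 + k*x^4/4 + x^3 + x^2/2 + 4*x + sqrt(3)*sin(k*x)/k


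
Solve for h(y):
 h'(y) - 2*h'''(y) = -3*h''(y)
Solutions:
 h(y) = C1 + C2*exp(y*(3 - sqrt(17))/4) + C3*exp(y*(3 + sqrt(17))/4)


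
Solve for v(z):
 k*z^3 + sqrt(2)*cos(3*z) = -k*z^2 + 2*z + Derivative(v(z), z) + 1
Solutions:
 v(z) = C1 + k*z^4/4 + k*z^3/3 - z^2 - z + sqrt(2)*sin(3*z)/3


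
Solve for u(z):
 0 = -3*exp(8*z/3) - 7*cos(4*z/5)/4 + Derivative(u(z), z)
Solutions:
 u(z) = C1 + 9*exp(8*z/3)/8 + 35*sin(4*z/5)/16


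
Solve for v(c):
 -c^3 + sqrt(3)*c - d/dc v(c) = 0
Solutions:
 v(c) = C1 - c^4/4 + sqrt(3)*c^2/2


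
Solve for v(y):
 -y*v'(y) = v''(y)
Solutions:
 v(y) = C1 + C2*erf(sqrt(2)*y/2)


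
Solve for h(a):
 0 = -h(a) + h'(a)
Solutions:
 h(a) = C1*exp(a)


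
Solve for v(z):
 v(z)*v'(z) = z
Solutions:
 v(z) = -sqrt(C1 + z^2)
 v(z) = sqrt(C1 + z^2)


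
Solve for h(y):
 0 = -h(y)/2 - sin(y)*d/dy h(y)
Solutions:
 h(y) = C1*(cos(y) + 1)^(1/4)/(cos(y) - 1)^(1/4)


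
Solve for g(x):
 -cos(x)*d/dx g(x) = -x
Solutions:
 g(x) = C1 + Integral(x/cos(x), x)


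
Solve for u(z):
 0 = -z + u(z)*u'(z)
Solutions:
 u(z) = -sqrt(C1 + z^2)
 u(z) = sqrt(C1 + z^2)


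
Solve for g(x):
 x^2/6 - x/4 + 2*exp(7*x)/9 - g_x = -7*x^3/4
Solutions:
 g(x) = C1 + 7*x^4/16 + x^3/18 - x^2/8 + 2*exp(7*x)/63


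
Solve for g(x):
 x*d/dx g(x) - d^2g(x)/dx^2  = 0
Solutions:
 g(x) = C1 + C2*erfi(sqrt(2)*x/2)


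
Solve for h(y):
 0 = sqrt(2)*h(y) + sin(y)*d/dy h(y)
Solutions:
 h(y) = C1*(cos(y) + 1)^(sqrt(2)/2)/(cos(y) - 1)^(sqrt(2)/2)


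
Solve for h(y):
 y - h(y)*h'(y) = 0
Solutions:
 h(y) = -sqrt(C1 + y^2)
 h(y) = sqrt(C1 + y^2)


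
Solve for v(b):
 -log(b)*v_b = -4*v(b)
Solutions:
 v(b) = C1*exp(4*li(b))


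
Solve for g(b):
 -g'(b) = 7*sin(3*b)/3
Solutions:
 g(b) = C1 + 7*cos(3*b)/9


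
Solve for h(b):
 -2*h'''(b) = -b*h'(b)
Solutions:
 h(b) = C1 + Integral(C2*airyai(2^(2/3)*b/2) + C3*airybi(2^(2/3)*b/2), b)


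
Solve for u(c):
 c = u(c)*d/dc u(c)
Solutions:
 u(c) = -sqrt(C1 + c^2)
 u(c) = sqrt(C1 + c^2)


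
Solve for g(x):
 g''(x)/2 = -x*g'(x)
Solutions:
 g(x) = C1 + C2*erf(x)


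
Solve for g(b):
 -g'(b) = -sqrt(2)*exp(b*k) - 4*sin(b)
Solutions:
 g(b) = C1 - 4*cos(b) + sqrt(2)*exp(b*k)/k


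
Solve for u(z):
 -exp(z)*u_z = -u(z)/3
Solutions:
 u(z) = C1*exp(-exp(-z)/3)


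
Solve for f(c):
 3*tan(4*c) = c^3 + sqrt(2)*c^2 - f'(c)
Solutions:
 f(c) = C1 + c^4/4 + sqrt(2)*c^3/3 + 3*log(cos(4*c))/4


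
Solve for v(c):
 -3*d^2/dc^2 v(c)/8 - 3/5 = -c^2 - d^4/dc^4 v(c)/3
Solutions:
 v(c) = C1 + C2*c + C3*exp(-3*sqrt(2)*c/4) + C4*exp(3*sqrt(2)*c/4) + 2*c^4/9 + 212*c^2/135


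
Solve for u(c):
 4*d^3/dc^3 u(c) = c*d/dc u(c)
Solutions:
 u(c) = C1 + Integral(C2*airyai(2^(1/3)*c/2) + C3*airybi(2^(1/3)*c/2), c)


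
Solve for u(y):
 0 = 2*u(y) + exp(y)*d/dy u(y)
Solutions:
 u(y) = C1*exp(2*exp(-y))


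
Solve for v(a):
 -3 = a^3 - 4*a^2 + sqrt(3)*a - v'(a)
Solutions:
 v(a) = C1 + a^4/4 - 4*a^3/3 + sqrt(3)*a^2/2 + 3*a


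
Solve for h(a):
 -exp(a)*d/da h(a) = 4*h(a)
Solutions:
 h(a) = C1*exp(4*exp(-a))


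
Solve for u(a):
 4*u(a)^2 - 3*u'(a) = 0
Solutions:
 u(a) = -3/(C1 + 4*a)


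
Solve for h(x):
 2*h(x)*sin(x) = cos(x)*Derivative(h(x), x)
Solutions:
 h(x) = C1/cos(x)^2


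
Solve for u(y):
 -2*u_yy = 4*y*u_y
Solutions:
 u(y) = C1 + C2*erf(y)


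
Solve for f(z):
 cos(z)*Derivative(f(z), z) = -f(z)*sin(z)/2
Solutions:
 f(z) = C1*sqrt(cos(z))


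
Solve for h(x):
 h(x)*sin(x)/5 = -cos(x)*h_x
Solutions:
 h(x) = C1*cos(x)^(1/5)


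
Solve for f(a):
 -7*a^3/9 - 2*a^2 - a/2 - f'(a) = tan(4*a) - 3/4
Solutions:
 f(a) = C1 - 7*a^4/36 - 2*a^3/3 - a^2/4 + 3*a/4 + log(cos(4*a))/4


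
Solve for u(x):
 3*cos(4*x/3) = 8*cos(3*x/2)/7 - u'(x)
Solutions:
 u(x) = C1 - 9*sin(4*x/3)/4 + 16*sin(3*x/2)/21


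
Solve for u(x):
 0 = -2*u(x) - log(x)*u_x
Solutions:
 u(x) = C1*exp(-2*li(x))


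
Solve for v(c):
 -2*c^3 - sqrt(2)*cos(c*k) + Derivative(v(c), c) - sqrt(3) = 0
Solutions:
 v(c) = C1 + c^4/2 + sqrt(3)*c + sqrt(2)*sin(c*k)/k


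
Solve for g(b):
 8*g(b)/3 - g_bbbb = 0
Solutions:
 g(b) = C1*exp(-6^(3/4)*b/3) + C2*exp(6^(3/4)*b/3) + C3*sin(6^(3/4)*b/3) + C4*cos(6^(3/4)*b/3)


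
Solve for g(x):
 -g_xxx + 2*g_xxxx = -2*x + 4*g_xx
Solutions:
 g(x) = C1 + C2*x + C3*exp(x*(1 - sqrt(33))/4) + C4*exp(x*(1 + sqrt(33))/4) + x^3/12 - x^2/16


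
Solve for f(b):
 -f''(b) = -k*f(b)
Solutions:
 f(b) = C1*exp(-b*sqrt(k)) + C2*exp(b*sqrt(k))


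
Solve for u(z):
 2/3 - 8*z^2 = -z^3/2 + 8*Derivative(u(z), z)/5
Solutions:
 u(z) = C1 + 5*z^4/64 - 5*z^3/3 + 5*z/12


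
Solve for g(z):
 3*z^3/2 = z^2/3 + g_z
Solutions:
 g(z) = C1 + 3*z^4/8 - z^3/9


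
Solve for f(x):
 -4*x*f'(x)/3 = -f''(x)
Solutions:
 f(x) = C1 + C2*erfi(sqrt(6)*x/3)


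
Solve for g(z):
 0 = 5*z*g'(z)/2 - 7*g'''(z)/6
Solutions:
 g(z) = C1 + Integral(C2*airyai(15^(1/3)*7^(2/3)*z/7) + C3*airybi(15^(1/3)*7^(2/3)*z/7), z)


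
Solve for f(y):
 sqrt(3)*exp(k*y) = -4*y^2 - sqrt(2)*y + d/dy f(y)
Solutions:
 f(y) = C1 + 4*y^3/3 + sqrt(2)*y^2/2 + sqrt(3)*exp(k*y)/k


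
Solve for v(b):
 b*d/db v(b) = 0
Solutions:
 v(b) = C1


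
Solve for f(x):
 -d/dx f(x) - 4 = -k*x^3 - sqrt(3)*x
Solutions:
 f(x) = C1 + k*x^4/4 + sqrt(3)*x^2/2 - 4*x


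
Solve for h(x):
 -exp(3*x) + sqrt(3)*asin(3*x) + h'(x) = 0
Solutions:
 h(x) = C1 - sqrt(3)*(x*asin(3*x) + sqrt(1 - 9*x^2)/3) + exp(3*x)/3


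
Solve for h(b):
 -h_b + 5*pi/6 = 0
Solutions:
 h(b) = C1 + 5*pi*b/6


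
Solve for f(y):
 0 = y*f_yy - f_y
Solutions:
 f(y) = C1 + C2*y^2


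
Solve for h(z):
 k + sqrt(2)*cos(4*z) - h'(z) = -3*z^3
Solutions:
 h(z) = C1 + k*z + 3*z^4/4 + sqrt(2)*sin(4*z)/4


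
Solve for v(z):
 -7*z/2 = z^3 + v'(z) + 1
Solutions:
 v(z) = C1 - z^4/4 - 7*z^2/4 - z


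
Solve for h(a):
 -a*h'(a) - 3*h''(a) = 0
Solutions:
 h(a) = C1 + C2*erf(sqrt(6)*a/6)


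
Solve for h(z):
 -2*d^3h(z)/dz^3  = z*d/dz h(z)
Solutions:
 h(z) = C1 + Integral(C2*airyai(-2^(2/3)*z/2) + C3*airybi(-2^(2/3)*z/2), z)


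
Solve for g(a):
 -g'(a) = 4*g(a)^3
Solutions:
 g(a) = -sqrt(2)*sqrt(-1/(C1 - 4*a))/2
 g(a) = sqrt(2)*sqrt(-1/(C1 - 4*a))/2


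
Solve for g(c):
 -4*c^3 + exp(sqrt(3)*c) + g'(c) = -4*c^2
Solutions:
 g(c) = C1 + c^4 - 4*c^3/3 - sqrt(3)*exp(sqrt(3)*c)/3


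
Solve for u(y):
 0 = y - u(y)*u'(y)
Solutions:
 u(y) = -sqrt(C1 + y^2)
 u(y) = sqrt(C1 + y^2)


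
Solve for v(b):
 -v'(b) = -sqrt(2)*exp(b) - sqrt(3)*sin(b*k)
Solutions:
 v(b) = C1 + sqrt(2)*exp(b) - sqrt(3)*cos(b*k)/k


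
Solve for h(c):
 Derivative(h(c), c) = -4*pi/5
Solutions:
 h(c) = C1 - 4*pi*c/5


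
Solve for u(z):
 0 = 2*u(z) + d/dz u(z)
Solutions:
 u(z) = C1*exp(-2*z)


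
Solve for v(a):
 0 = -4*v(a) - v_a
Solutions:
 v(a) = C1*exp(-4*a)


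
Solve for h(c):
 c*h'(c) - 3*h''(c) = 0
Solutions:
 h(c) = C1 + C2*erfi(sqrt(6)*c/6)


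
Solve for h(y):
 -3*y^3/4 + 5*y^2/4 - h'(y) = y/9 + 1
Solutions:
 h(y) = C1 - 3*y^4/16 + 5*y^3/12 - y^2/18 - y


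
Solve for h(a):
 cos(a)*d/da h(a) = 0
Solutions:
 h(a) = C1


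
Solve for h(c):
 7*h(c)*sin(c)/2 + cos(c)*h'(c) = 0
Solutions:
 h(c) = C1*cos(c)^(7/2)


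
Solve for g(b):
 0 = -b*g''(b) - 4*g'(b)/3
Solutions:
 g(b) = C1 + C2/b^(1/3)


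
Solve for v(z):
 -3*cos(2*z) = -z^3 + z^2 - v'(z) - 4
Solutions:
 v(z) = C1 - z^4/4 + z^3/3 - 4*z + 3*sin(2*z)/2


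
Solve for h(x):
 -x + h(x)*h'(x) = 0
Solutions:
 h(x) = -sqrt(C1 + x^2)
 h(x) = sqrt(C1 + x^2)


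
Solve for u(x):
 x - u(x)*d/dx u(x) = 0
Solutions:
 u(x) = -sqrt(C1 + x^2)
 u(x) = sqrt(C1 + x^2)


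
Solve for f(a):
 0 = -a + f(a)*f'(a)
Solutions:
 f(a) = -sqrt(C1 + a^2)
 f(a) = sqrt(C1 + a^2)


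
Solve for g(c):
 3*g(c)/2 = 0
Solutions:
 g(c) = 0


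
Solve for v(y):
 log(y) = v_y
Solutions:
 v(y) = C1 + y*log(y) - y


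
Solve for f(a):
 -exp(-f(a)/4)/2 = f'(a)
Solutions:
 f(a) = 4*log(C1 - a/8)


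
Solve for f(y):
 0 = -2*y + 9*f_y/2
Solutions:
 f(y) = C1 + 2*y^2/9


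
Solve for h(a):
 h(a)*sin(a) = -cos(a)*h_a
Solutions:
 h(a) = C1*cos(a)


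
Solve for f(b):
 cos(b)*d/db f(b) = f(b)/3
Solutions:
 f(b) = C1*(sin(b) + 1)^(1/6)/(sin(b) - 1)^(1/6)


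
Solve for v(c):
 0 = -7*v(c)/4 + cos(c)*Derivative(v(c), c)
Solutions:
 v(c) = C1*(sin(c) + 1)^(7/8)/(sin(c) - 1)^(7/8)


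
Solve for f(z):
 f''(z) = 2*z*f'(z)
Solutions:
 f(z) = C1 + C2*erfi(z)


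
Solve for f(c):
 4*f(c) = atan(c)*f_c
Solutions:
 f(c) = C1*exp(4*Integral(1/atan(c), c))


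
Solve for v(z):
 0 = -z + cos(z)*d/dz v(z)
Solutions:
 v(z) = C1 + Integral(z/cos(z), z)


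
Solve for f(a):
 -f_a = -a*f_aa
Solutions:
 f(a) = C1 + C2*a^2


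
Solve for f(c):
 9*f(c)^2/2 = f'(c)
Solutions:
 f(c) = -2/(C1 + 9*c)


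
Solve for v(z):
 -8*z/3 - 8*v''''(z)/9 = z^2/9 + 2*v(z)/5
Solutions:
 v(z) = -5*z^2/18 - 20*z/3 + (C1*sin(sqrt(3)*5^(3/4)*z/10) + C2*cos(sqrt(3)*5^(3/4)*z/10))*exp(-sqrt(3)*5^(3/4)*z/10) + (C3*sin(sqrt(3)*5^(3/4)*z/10) + C4*cos(sqrt(3)*5^(3/4)*z/10))*exp(sqrt(3)*5^(3/4)*z/10)


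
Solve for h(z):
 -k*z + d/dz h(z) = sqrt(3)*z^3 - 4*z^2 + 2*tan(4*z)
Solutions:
 h(z) = C1 + k*z^2/2 + sqrt(3)*z^4/4 - 4*z^3/3 - log(cos(4*z))/2


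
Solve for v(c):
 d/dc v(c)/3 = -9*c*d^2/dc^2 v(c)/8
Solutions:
 v(c) = C1 + C2*c^(19/27)


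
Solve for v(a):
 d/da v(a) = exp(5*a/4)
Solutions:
 v(a) = C1 + 4*exp(5*a/4)/5


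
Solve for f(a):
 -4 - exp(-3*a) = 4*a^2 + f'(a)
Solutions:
 f(a) = C1 - 4*a^3/3 - 4*a + exp(-3*a)/3


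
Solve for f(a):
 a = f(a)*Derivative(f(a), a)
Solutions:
 f(a) = -sqrt(C1 + a^2)
 f(a) = sqrt(C1 + a^2)


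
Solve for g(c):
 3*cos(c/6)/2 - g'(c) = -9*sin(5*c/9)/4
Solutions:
 g(c) = C1 + 9*sin(c/6) - 81*cos(5*c/9)/20


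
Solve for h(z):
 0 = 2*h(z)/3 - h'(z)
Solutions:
 h(z) = C1*exp(2*z/3)


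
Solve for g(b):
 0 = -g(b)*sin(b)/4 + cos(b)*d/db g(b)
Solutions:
 g(b) = C1/cos(b)^(1/4)


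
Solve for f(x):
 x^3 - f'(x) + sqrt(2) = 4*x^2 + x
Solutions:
 f(x) = C1 + x^4/4 - 4*x^3/3 - x^2/2 + sqrt(2)*x


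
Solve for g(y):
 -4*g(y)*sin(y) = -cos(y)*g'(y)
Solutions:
 g(y) = C1/cos(y)^4


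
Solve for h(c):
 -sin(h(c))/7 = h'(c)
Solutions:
 c/7 + log(cos(h(c)) - 1)/2 - log(cos(h(c)) + 1)/2 = C1


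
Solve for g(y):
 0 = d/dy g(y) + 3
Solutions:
 g(y) = C1 - 3*y


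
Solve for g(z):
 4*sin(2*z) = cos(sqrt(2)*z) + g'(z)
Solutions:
 g(z) = C1 - sqrt(2)*sin(sqrt(2)*z)/2 - 2*cos(2*z)


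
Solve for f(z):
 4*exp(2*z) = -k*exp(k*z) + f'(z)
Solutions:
 f(z) = C1 + 2*exp(2*z) + exp(k*z)


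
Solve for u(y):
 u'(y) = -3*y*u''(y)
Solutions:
 u(y) = C1 + C2*y^(2/3)


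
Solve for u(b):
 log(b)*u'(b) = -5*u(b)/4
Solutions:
 u(b) = C1*exp(-5*li(b)/4)


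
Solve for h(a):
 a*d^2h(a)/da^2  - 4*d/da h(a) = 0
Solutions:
 h(a) = C1 + C2*a^5


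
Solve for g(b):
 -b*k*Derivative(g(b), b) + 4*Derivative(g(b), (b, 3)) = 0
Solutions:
 g(b) = C1 + Integral(C2*airyai(2^(1/3)*b*k^(1/3)/2) + C3*airybi(2^(1/3)*b*k^(1/3)/2), b)


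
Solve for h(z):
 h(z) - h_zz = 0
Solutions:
 h(z) = C1*exp(-z) + C2*exp(z)


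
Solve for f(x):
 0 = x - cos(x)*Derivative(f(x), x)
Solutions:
 f(x) = C1 + Integral(x/cos(x), x)


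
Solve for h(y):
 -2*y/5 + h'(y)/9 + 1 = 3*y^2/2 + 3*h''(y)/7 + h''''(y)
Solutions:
 h(y) = C1 + C2*exp(-y*(-6*882^(1/3)/(49 + sqrt(4669))^(1/3) + 84^(1/3)*(49 + sqrt(4669))^(1/3))/84)*sin(3^(1/6)*y*(18*98^(1/3)/(49 + sqrt(4669))^(1/3) + 28^(1/3)*3^(2/3)*(49 + sqrt(4669))^(1/3))/84) + C3*exp(-y*(-6*882^(1/3)/(49 + sqrt(4669))^(1/3) + 84^(1/3)*(49 + sqrt(4669))^(1/3))/84)*cos(3^(1/6)*y*(18*98^(1/3)/(49 + sqrt(4669))^(1/3) + 28^(1/3)*3^(2/3)*(49 + sqrt(4669))^(1/3))/84) + C4*exp(y*(-6*882^(1/3)/(49 + sqrt(4669))^(1/3) + 84^(1/3)*(49 + sqrt(4669))^(1/3))/42) + 9*y^3/2 + 3771*y^2/70 + 99612*y/245


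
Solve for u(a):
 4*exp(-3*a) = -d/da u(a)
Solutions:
 u(a) = C1 + 4*exp(-3*a)/3


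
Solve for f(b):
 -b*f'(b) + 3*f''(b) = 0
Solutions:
 f(b) = C1 + C2*erfi(sqrt(6)*b/6)


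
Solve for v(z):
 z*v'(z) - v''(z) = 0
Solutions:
 v(z) = C1 + C2*erfi(sqrt(2)*z/2)


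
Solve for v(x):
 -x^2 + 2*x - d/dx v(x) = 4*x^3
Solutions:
 v(x) = C1 - x^4 - x^3/3 + x^2


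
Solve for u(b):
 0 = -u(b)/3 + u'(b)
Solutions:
 u(b) = C1*exp(b/3)


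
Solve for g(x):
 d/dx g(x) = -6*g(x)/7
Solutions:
 g(x) = C1*exp(-6*x/7)


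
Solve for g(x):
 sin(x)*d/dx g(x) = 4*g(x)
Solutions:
 g(x) = C1*(cos(x)^2 - 2*cos(x) + 1)/(cos(x)^2 + 2*cos(x) + 1)


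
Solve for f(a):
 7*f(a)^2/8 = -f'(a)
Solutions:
 f(a) = 8/(C1 + 7*a)


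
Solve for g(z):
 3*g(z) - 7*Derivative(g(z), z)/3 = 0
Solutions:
 g(z) = C1*exp(9*z/7)


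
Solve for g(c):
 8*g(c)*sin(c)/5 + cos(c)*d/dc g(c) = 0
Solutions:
 g(c) = C1*cos(c)^(8/5)


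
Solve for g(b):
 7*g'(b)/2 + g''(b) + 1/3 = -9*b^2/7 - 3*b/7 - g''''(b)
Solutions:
 g(b) = C1 + C2*exp(-6^(1/3)*b*(-(63 + sqrt(4017))^(1/3) + 2*6^(1/3)/(63 + sqrt(4017))^(1/3))/12)*sin(2^(1/3)*3^(1/6)*b*(6*2^(1/3)/(63 + sqrt(4017))^(1/3) + 3^(2/3)*(63 + sqrt(4017))^(1/3))/12) + C3*exp(-6^(1/3)*b*(-(63 + sqrt(4017))^(1/3) + 2*6^(1/3)/(63 + sqrt(4017))^(1/3))/12)*cos(2^(1/3)*3^(1/6)*b*(6*2^(1/3)/(63 + sqrt(4017))^(1/3) + 3^(2/3)*(63 + sqrt(4017))^(1/3))/12) + C4*exp(6^(1/3)*b*(-(63 + sqrt(4017))^(1/3) + 2*6^(1/3)/(63 + sqrt(4017))^(1/3))/6) - 6*b^3/49 + 15*b^2/343 - 866*b/7203


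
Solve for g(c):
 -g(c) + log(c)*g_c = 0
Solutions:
 g(c) = C1*exp(li(c))


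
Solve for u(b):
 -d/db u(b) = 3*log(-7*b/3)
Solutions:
 u(b) = C1 - 3*b*log(-b) + 3*b*(-log(7) + 1 + log(3))


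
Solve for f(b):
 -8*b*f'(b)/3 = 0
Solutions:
 f(b) = C1


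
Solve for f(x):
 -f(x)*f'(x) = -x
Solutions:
 f(x) = -sqrt(C1 + x^2)
 f(x) = sqrt(C1 + x^2)


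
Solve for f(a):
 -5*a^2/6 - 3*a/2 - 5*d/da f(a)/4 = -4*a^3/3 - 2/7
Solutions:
 f(a) = C1 + 4*a^4/15 - 2*a^3/9 - 3*a^2/5 + 8*a/35


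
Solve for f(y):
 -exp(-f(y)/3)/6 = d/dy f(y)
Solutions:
 f(y) = 3*log(C1 - y/18)


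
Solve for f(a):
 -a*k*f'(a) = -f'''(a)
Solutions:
 f(a) = C1 + Integral(C2*airyai(a*k^(1/3)) + C3*airybi(a*k^(1/3)), a)


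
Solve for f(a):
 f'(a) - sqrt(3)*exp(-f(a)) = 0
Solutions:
 f(a) = log(C1 + sqrt(3)*a)


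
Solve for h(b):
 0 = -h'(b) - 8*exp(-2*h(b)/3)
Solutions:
 h(b) = 3*log(-sqrt(C1 - 8*b)) - 3*log(3) + 3*log(6)/2
 h(b) = 3*log(C1 - 8*b)/2 - 3*log(3) + 3*log(6)/2


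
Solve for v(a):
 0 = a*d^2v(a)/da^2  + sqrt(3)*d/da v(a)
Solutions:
 v(a) = C1 + C2*a^(1 - sqrt(3))


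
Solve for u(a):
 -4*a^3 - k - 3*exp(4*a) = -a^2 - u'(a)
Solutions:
 u(a) = C1 + a^4 - a^3/3 + a*k + 3*exp(4*a)/4


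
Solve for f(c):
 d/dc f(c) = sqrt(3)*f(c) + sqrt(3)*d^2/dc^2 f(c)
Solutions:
 f(c) = (C1*sin(sqrt(33)*c/6) + C2*cos(sqrt(33)*c/6))*exp(sqrt(3)*c/6)


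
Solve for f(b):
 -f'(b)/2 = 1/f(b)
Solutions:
 f(b) = -sqrt(C1 - 4*b)
 f(b) = sqrt(C1 - 4*b)


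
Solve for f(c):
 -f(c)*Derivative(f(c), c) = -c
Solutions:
 f(c) = -sqrt(C1 + c^2)
 f(c) = sqrt(C1 + c^2)


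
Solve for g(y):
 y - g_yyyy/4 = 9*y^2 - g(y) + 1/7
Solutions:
 g(y) = C1*exp(-sqrt(2)*y) + C2*exp(sqrt(2)*y) + C3*sin(sqrt(2)*y) + C4*cos(sqrt(2)*y) + 9*y^2 - y + 1/7


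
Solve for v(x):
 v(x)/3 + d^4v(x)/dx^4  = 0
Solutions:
 v(x) = (C1*sin(sqrt(2)*3^(3/4)*x/6) + C2*cos(sqrt(2)*3^(3/4)*x/6))*exp(-sqrt(2)*3^(3/4)*x/6) + (C3*sin(sqrt(2)*3^(3/4)*x/6) + C4*cos(sqrt(2)*3^(3/4)*x/6))*exp(sqrt(2)*3^(3/4)*x/6)


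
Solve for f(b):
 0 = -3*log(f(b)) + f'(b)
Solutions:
 li(f(b)) = C1 + 3*b


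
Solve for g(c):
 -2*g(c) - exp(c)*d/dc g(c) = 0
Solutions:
 g(c) = C1*exp(2*exp(-c))


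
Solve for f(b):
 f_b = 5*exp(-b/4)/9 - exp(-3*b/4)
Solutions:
 f(b) = C1 - 20*exp(-b/4)/9 + 4*exp(-3*b/4)/3


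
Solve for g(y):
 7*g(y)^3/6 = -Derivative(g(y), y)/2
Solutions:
 g(y) = -sqrt(6)*sqrt(-1/(C1 - 7*y))/2
 g(y) = sqrt(6)*sqrt(-1/(C1 - 7*y))/2


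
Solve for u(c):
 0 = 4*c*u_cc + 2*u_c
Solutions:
 u(c) = C1 + C2*sqrt(c)


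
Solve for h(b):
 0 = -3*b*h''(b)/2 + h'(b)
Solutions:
 h(b) = C1 + C2*b^(5/3)


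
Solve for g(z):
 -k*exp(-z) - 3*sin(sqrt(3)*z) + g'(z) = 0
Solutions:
 g(z) = C1 - k*exp(-z) - sqrt(3)*cos(sqrt(3)*z)


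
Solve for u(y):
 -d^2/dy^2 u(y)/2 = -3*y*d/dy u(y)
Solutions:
 u(y) = C1 + C2*erfi(sqrt(3)*y)


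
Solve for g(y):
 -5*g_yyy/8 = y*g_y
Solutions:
 g(y) = C1 + Integral(C2*airyai(-2*5^(2/3)*y/5) + C3*airybi(-2*5^(2/3)*y/5), y)


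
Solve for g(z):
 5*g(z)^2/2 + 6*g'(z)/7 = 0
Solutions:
 g(z) = 12/(C1 + 35*z)


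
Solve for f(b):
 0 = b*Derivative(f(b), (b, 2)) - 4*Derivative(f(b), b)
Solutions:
 f(b) = C1 + C2*b^5


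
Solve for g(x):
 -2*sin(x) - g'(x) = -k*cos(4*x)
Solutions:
 g(x) = C1 + k*sin(4*x)/4 + 2*cos(x)


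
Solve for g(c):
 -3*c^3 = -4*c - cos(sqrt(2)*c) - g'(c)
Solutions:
 g(c) = C1 + 3*c^4/4 - 2*c^2 - sqrt(2)*sin(sqrt(2)*c)/2


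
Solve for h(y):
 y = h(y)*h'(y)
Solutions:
 h(y) = -sqrt(C1 + y^2)
 h(y) = sqrt(C1 + y^2)


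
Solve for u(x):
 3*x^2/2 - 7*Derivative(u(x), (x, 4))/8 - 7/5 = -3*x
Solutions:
 u(x) = C1 + C2*x + C3*x^2 + C4*x^3 + x^6/210 + x^5/35 - x^4/15


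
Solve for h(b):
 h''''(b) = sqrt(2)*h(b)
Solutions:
 h(b) = C1*exp(-2^(1/8)*b) + C2*exp(2^(1/8)*b) + C3*sin(2^(1/8)*b) + C4*cos(2^(1/8)*b)


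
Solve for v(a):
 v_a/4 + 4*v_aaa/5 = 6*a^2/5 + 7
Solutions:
 v(a) = C1 + C2*sin(sqrt(5)*a/4) + C3*cos(sqrt(5)*a/4) + 8*a^3/5 - 68*a/25


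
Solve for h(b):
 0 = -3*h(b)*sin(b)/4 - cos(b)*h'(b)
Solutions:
 h(b) = C1*cos(b)^(3/4)


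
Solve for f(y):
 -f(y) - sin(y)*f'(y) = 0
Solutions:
 f(y) = C1*sqrt(cos(y) + 1)/sqrt(cos(y) - 1)


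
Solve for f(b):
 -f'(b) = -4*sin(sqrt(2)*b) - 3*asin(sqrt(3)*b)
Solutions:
 f(b) = C1 + 3*b*asin(sqrt(3)*b) + sqrt(3)*sqrt(1 - 3*b^2) - 2*sqrt(2)*cos(sqrt(2)*b)


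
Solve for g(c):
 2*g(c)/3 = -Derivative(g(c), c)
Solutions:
 g(c) = C1*exp(-2*c/3)


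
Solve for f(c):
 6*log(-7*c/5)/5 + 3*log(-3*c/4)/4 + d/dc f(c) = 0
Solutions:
 f(c) = C1 - 39*c*log(-c)/20 + 3*c*(-8*log(7) - 5*log(3) + 10*log(2) + 8*log(5) + 13)/20


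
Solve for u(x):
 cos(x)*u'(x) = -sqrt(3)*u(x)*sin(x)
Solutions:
 u(x) = C1*cos(x)^(sqrt(3))


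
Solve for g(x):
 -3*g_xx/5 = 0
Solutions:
 g(x) = C1 + C2*x


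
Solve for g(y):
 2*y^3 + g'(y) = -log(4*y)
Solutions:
 g(y) = C1 - y^4/2 - y*log(y) - y*log(4) + y


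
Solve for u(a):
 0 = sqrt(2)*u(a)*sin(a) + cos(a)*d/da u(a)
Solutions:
 u(a) = C1*cos(a)^(sqrt(2))


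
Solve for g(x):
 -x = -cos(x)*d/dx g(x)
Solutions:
 g(x) = C1 + Integral(x/cos(x), x)


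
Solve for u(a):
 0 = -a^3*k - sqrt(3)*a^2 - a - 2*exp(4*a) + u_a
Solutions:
 u(a) = C1 + a^4*k/4 + sqrt(3)*a^3/3 + a^2/2 + exp(4*a)/2


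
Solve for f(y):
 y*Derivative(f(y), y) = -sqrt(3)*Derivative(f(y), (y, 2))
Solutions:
 f(y) = C1 + C2*erf(sqrt(2)*3^(3/4)*y/6)


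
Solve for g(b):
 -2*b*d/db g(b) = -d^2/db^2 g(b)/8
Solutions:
 g(b) = C1 + C2*erfi(2*sqrt(2)*b)


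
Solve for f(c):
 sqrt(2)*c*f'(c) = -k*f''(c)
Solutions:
 f(c) = C1 + C2*sqrt(k)*erf(2^(3/4)*c*sqrt(1/k)/2)


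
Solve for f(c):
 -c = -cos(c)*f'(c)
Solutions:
 f(c) = C1 + Integral(c/cos(c), c)


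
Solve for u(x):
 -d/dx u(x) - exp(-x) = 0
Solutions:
 u(x) = C1 + exp(-x)


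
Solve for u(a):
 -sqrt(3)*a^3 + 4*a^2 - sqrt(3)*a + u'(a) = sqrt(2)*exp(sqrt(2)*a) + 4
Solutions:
 u(a) = C1 + sqrt(3)*a^4/4 - 4*a^3/3 + sqrt(3)*a^2/2 + 4*a + exp(sqrt(2)*a)


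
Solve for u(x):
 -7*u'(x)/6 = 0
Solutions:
 u(x) = C1


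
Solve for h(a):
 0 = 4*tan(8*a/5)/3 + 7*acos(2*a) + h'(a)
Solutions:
 h(a) = C1 - 7*a*acos(2*a) + 7*sqrt(1 - 4*a^2)/2 + 5*log(cos(8*a/5))/6


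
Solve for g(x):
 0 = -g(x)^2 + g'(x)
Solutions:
 g(x) = -1/(C1 + x)


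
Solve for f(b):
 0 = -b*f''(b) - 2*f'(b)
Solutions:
 f(b) = C1 + C2/b


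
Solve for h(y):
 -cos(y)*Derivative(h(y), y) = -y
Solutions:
 h(y) = C1 + Integral(y/cos(y), y)


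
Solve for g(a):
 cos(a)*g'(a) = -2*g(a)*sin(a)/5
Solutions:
 g(a) = C1*cos(a)^(2/5)


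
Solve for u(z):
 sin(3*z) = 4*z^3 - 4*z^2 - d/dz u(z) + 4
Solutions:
 u(z) = C1 + z^4 - 4*z^3/3 + 4*z + cos(3*z)/3


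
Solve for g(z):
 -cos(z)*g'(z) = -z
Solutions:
 g(z) = C1 + Integral(z/cos(z), z)


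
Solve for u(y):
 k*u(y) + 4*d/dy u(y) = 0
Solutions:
 u(y) = C1*exp(-k*y/4)


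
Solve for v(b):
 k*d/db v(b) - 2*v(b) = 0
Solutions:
 v(b) = C1*exp(2*b/k)


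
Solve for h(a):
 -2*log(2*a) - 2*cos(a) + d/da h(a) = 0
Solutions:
 h(a) = C1 + 2*a*log(a) - 2*a + 2*a*log(2) + 2*sin(a)


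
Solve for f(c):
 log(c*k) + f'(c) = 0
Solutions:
 f(c) = C1 - c*log(c*k) + c


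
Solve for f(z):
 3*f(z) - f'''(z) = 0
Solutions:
 f(z) = C3*exp(3^(1/3)*z) + (C1*sin(3^(5/6)*z/2) + C2*cos(3^(5/6)*z/2))*exp(-3^(1/3)*z/2)


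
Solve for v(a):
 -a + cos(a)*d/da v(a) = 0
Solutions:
 v(a) = C1 + Integral(a/cos(a), a)


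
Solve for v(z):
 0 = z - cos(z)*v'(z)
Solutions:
 v(z) = C1 + Integral(z/cos(z), z)


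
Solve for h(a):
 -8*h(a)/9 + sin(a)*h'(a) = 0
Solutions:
 h(a) = C1*(cos(a) - 1)^(4/9)/(cos(a) + 1)^(4/9)


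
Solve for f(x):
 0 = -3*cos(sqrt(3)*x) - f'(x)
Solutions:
 f(x) = C1 - sqrt(3)*sin(sqrt(3)*x)


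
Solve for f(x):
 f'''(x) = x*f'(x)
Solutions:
 f(x) = C1 + Integral(C2*airyai(x) + C3*airybi(x), x)


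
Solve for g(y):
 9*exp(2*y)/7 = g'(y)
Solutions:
 g(y) = C1 + 9*exp(2*y)/14


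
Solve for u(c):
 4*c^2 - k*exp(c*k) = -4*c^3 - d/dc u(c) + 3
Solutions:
 u(c) = C1 - c^4 - 4*c^3/3 + 3*c + exp(c*k)


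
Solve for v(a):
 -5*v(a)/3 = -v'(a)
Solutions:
 v(a) = C1*exp(5*a/3)


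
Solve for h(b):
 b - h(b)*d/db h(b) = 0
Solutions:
 h(b) = -sqrt(C1 + b^2)
 h(b) = sqrt(C1 + b^2)


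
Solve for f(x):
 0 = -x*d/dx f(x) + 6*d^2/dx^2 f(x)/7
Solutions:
 f(x) = C1 + C2*erfi(sqrt(21)*x/6)


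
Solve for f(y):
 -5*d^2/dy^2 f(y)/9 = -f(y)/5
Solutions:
 f(y) = C1*exp(-3*y/5) + C2*exp(3*y/5)


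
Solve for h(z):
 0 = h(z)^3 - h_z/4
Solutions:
 h(z) = -sqrt(2)*sqrt(-1/(C1 + 4*z))/2
 h(z) = sqrt(2)*sqrt(-1/(C1 + 4*z))/2


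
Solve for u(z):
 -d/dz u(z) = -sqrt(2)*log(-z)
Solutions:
 u(z) = C1 + sqrt(2)*z*log(-z) - sqrt(2)*z


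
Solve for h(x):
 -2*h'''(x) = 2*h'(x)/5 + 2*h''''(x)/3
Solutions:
 h(x) = C1 + C2*exp(x*(-1 + 10^(1/3)/(2*(sqrt(69) + 13)^(1/3)) + 10^(2/3)*(sqrt(69) + 13)^(1/3)/20))*sin(10^(1/3)*sqrt(3)*x*(-10^(1/3)*(sqrt(69) + 13)^(1/3) + 10/(sqrt(69) + 13)^(1/3))/20) + C3*exp(x*(-1 + 10^(1/3)/(2*(sqrt(69) + 13)^(1/3)) + 10^(2/3)*(sqrt(69) + 13)^(1/3)/20))*cos(10^(1/3)*sqrt(3)*x*(-10^(1/3)*(sqrt(69) + 13)^(1/3) + 10/(sqrt(69) + 13)^(1/3))/20) + C4*exp(-x*(10^(1/3)/(sqrt(69) + 13)^(1/3) + 1 + 10^(2/3)*(sqrt(69) + 13)^(1/3)/10))


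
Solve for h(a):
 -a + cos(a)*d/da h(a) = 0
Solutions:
 h(a) = C1 + Integral(a/cos(a), a)


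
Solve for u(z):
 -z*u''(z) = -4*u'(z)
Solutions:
 u(z) = C1 + C2*z^5


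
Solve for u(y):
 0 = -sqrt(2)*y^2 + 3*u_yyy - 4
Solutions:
 u(y) = C1 + C2*y + C3*y^2 + sqrt(2)*y^5/180 + 2*y^3/9


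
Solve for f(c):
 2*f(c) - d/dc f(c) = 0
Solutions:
 f(c) = C1*exp(2*c)


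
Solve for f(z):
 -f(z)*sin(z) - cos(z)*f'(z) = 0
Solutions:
 f(z) = C1*cos(z)


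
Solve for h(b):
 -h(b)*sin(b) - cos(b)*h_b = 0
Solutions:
 h(b) = C1*cos(b)


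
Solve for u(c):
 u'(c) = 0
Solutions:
 u(c) = C1


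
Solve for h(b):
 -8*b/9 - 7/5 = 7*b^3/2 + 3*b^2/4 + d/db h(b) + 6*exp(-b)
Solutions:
 h(b) = C1 - 7*b^4/8 - b^3/4 - 4*b^2/9 - 7*b/5 + 6*exp(-b)


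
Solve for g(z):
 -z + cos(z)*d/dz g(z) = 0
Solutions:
 g(z) = C1 + Integral(z/cos(z), z)


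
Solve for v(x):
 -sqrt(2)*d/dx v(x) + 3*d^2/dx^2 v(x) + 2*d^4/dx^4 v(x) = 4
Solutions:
 v(x) = C1 + C2*exp(sqrt(2)*x*(-(1 + sqrt(2))^(1/3) + (1 + sqrt(2))^(-1/3))/4)*sin(sqrt(6)*x*((1 + sqrt(2))^(-1/3) + (1 + sqrt(2))^(1/3))/4) + C3*exp(sqrt(2)*x*(-(1 + sqrt(2))^(1/3) + (1 + sqrt(2))^(-1/3))/4)*cos(sqrt(6)*x*((1 + sqrt(2))^(-1/3) + (1 + sqrt(2))^(1/3))/4) + C4*exp(-sqrt(2)*x*(-(1 + sqrt(2))^(1/3) + (1 + sqrt(2))^(-1/3))/2) - 2*sqrt(2)*x


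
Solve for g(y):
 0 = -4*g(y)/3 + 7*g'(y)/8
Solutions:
 g(y) = C1*exp(32*y/21)


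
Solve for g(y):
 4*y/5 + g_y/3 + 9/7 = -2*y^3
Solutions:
 g(y) = C1 - 3*y^4/2 - 6*y^2/5 - 27*y/7


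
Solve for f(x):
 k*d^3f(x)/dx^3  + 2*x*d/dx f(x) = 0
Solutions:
 f(x) = C1 + Integral(C2*airyai(2^(1/3)*x*(-1/k)^(1/3)) + C3*airybi(2^(1/3)*x*(-1/k)^(1/3)), x)


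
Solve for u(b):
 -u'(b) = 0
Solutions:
 u(b) = C1


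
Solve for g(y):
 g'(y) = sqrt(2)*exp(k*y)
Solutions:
 g(y) = C1 + sqrt(2)*exp(k*y)/k


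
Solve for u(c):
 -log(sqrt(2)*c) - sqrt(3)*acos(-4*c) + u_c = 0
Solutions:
 u(c) = C1 + c*log(c) - c + c*log(2)/2 + sqrt(3)*(c*acos(-4*c) + sqrt(1 - 16*c^2)/4)


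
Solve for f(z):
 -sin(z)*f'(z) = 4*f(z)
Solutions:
 f(z) = C1*(cos(z)^2 + 2*cos(z) + 1)/(cos(z)^2 - 2*cos(z) + 1)


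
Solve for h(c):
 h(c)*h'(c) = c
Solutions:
 h(c) = -sqrt(C1 + c^2)
 h(c) = sqrt(C1 + c^2)


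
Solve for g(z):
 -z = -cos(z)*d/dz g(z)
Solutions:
 g(z) = C1 + Integral(z/cos(z), z)


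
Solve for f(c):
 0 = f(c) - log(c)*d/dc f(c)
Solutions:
 f(c) = C1*exp(li(c))


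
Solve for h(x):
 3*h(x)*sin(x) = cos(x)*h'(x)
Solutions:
 h(x) = C1/cos(x)^3


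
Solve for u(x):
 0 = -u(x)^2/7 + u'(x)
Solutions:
 u(x) = -7/(C1 + x)


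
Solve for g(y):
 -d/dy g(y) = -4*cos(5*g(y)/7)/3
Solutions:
 -4*y/3 - 7*log(sin(5*g(y)/7) - 1)/10 + 7*log(sin(5*g(y)/7) + 1)/10 = C1


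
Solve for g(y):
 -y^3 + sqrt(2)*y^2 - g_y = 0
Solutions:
 g(y) = C1 - y^4/4 + sqrt(2)*y^3/3


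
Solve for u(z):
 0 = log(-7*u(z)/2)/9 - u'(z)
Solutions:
 -9*Integral(1/(log(-_y) - log(2) + log(7)), (_y, u(z))) = C1 - z


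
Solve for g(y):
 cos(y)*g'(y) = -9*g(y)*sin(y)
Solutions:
 g(y) = C1*cos(y)^9


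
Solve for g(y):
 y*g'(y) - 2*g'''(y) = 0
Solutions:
 g(y) = C1 + Integral(C2*airyai(2^(2/3)*y/2) + C3*airybi(2^(2/3)*y/2), y)


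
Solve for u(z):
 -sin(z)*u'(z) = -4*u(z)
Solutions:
 u(z) = C1*(cos(z)^2 - 2*cos(z) + 1)/(cos(z)^2 + 2*cos(z) + 1)


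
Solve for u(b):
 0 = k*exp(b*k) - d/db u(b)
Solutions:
 u(b) = C1 + exp(b*k)


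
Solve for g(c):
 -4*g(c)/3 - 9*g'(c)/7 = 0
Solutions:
 g(c) = C1*exp(-28*c/27)


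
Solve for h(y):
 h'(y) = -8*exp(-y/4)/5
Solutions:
 h(y) = C1 + 32*exp(-y/4)/5


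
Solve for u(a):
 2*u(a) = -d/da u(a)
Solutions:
 u(a) = C1*exp(-2*a)


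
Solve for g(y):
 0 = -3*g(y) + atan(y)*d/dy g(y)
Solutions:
 g(y) = C1*exp(3*Integral(1/atan(y), y))


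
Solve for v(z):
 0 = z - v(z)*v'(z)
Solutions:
 v(z) = -sqrt(C1 + z^2)
 v(z) = sqrt(C1 + z^2)


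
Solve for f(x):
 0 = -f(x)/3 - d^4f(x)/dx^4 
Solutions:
 f(x) = (C1*sin(sqrt(2)*3^(3/4)*x/6) + C2*cos(sqrt(2)*3^(3/4)*x/6))*exp(-sqrt(2)*3^(3/4)*x/6) + (C3*sin(sqrt(2)*3^(3/4)*x/6) + C4*cos(sqrt(2)*3^(3/4)*x/6))*exp(sqrt(2)*3^(3/4)*x/6)


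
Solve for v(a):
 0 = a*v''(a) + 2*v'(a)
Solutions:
 v(a) = C1 + C2/a


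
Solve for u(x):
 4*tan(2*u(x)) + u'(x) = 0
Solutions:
 u(x) = -asin(C1*exp(-8*x))/2 + pi/2
 u(x) = asin(C1*exp(-8*x))/2


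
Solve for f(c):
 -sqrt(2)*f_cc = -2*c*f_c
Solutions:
 f(c) = C1 + C2*erfi(2^(3/4)*c/2)


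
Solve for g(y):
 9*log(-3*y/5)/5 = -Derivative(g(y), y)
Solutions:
 g(y) = C1 - 9*y*log(-y)/5 + 9*y*(-log(3) + 1 + log(5))/5


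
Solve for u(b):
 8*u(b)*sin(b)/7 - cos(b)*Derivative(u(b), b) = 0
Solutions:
 u(b) = C1/cos(b)^(8/7)


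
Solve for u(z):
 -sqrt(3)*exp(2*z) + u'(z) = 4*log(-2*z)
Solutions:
 u(z) = C1 + 4*z*log(-z) + 4*z*(-1 + log(2)) + sqrt(3)*exp(2*z)/2


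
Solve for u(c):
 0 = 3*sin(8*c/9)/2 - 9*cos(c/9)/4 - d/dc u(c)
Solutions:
 u(c) = C1 - 81*sin(c/9)/4 - 27*cos(8*c/9)/16


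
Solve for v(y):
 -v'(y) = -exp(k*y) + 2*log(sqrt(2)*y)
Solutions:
 v(y) = C1 - 2*y*log(y) + y*(2 - log(2)) + Piecewise((exp(k*y)/k, Ne(k, 0)), (y, True))


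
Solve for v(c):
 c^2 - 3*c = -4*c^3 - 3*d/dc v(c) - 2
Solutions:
 v(c) = C1 - c^4/3 - c^3/9 + c^2/2 - 2*c/3


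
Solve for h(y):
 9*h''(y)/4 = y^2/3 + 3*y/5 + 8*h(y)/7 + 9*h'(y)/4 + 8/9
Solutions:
 h(y) = C1*exp(y*(21 - sqrt(1337))/42) + C2*exp(y*(21 + sqrt(1337))/42) - 7*y^2/24 + 399*y/640 - 581273/184320


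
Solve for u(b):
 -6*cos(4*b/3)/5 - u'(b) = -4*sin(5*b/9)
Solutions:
 u(b) = C1 - 9*sin(4*b/3)/10 - 36*cos(5*b/9)/5


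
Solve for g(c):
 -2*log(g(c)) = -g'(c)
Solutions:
 li(g(c)) = C1 + 2*c


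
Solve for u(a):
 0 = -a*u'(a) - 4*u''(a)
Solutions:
 u(a) = C1 + C2*erf(sqrt(2)*a/4)


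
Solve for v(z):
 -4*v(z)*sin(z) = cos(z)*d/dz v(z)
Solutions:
 v(z) = C1*cos(z)^4


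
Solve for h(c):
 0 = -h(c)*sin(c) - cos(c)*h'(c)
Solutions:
 h(c) = C1*cos(c)


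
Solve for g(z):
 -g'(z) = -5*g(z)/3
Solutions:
 g(z) = C1*exp(5*z/3)


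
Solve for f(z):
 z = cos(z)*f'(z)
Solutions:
 f(z) = C1 + Integral(z/cos(z), z)


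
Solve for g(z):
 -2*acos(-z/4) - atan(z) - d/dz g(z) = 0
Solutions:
 g(z) = C1 - 2*z*acos(-z/4) - z*atan(z) - 2*sqrt(16 - z^2) + log(z^2 + 1)/2


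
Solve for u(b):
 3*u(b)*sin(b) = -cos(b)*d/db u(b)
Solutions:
 u(b) = C1*cos(b)^3


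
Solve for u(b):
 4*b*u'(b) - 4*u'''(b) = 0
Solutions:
 u(b) = C1 + Integral(C2*airyai(b) + C3*airybi(b), b)


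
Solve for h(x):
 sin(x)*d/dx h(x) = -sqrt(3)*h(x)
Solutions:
 h(x) = C1*(cos(x) + 1)^(sqrt(3)/2)/(cos(x) - 1)^(sqrt(3)/2)


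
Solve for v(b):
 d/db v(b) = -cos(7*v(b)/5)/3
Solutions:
 b/3 - 5*log(sin(7*v(b)/5) - 1)/14 + 5*log(sin(7*v(b)/5) + 1)/14 = C1


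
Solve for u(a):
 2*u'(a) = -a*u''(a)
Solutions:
 u(a) = C1 + C2/a


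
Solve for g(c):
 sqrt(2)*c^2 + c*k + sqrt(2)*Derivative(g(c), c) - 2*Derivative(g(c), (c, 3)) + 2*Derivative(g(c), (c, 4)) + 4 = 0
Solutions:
 g(c) = C1 + C2*exp(c*((-1 + sqrt(-4 + (-4 + 27*sqrt(2))^2/4)/2 + 27*sqrt(2)/4)^(-1/3) + 2 + (-1 + sqrt(-4 + (-4 + 27*sqrt(2))^2/4)/2 + 27*sqrt(2)/4)^(1/3))/6)*sin(sqrt(3)*c*(-(-1 + sqrt(-4 + (-2 + 27*sqrt(2)/2)^2)/2 + 27*sqrt(2)/4)^(1/3) + (-1 + sqrt(-4 + (-2 + 27*sqrt(2)/2)^2)/2 + 27*sqrt(2)/4)^(-1/3))/6) + C3*exp(c*((-1 + sqrt(-4 + (-4 + 27*sqrt(2))^2/4)/2 + 27*sqrt(2)/4)^(-1/3) + 2 + (-1 + sqrt(-4 + (-4 + 27*sqrt(2))^2/4)/2 + 27*sqrt(2)/4)^(1/3))/6)*cos(sqrt(3)*c*(-(-1 + sqrt(-4 + (-2 + 27*sqrt(2)/2)^2)/2 + 27*sqrt(2)/4)^(1/3) + (-1 + sqrt(-4 + (-2 + 27*sqrt(2)/2)^2)/2 + 27*sqrt(2)/4)^(-1/3))/6) + C4*exp(c*(-(-1 + sqrt(-4 + (-4 + 27*sqrt(2))^2/4)/2 + 27*sqrt(2)/4)^(1/3) - 1/(-1 + sqrt(-4 + (-4 + 27*sqrt(2))^2/4)/2 + 27*sqrt(2)/4)^(1/3) + 1)/3) - c^3/3 - sqrt(2)*c^2*k/4 - 4*sqrt(2)*c


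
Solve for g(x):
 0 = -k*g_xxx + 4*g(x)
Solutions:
 g(x) = C1*exp(2^(2/3)*x*(1/k)^(1/3)) + C2*exp(2^(2/3)*x*(-1 + sqrt(3)*I)*(1/k)^(1/3)/2) + C3*exp(-2^(2/3)*x*(1 + sqrt(3)*I)*(1/k)^(1/3)/2)


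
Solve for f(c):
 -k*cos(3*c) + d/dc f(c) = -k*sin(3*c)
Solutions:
 f(c) = C1 + sqrt(2)*k*sin(3*c + pi/4)/3


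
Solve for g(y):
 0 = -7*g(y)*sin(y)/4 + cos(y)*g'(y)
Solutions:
 g(y) = C1/cos(y)^(7/4)


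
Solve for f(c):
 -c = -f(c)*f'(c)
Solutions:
 f(c) = -sqrt(C1 + c^2)
 f(c) = sqrt(C1 + c^2)


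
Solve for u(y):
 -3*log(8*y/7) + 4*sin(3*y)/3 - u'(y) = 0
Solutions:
 u(y) = C1 - 3*y*log(y) - 9*y*log(2) + 3*y + 3*y*log(7) - 4*cos(3*y)/9


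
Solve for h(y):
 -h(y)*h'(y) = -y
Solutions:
 h(y) = -sqrt(C1 + y^2)
 h(y) = sqrt(C1 + y^2)


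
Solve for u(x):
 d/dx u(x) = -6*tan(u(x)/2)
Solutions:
 u(x) = -2*asin(C1*exp(-3*x)) + 2*pi
 u(x) = 2*asin(C1*exp(-3*x))


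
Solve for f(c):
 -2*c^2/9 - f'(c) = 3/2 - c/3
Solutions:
 f(c) = C1 - 2*c^3/27 + c^2/6 - 3*c/2


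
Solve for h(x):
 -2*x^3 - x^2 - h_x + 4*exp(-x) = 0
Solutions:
 h(x) = C1 - x^4/2 - x^3/3 - 4*exp(-x)


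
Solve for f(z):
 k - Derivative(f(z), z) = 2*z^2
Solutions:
 f(z) = C1 + k*z - 2*z^3/3


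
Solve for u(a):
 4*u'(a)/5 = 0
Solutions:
 u(a) = C1


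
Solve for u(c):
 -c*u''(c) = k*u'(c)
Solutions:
 u(c) = C1 + c^(1 - re(k))*(C2*sin(log(c)*Abs(im(k))) + C3*cos(log(c)*im(k)))


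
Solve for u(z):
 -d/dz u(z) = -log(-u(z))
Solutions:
 -li(-u(z)) = C1 + z


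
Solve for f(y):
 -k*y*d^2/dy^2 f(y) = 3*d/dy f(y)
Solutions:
 f(y) = C1 + y^(((re(k) - 3)*re(k) + im(k)^2)/(re(k)^2 + im(k)^2))*(C2*sin(3*log(y)*Abs(im(k))/(re(k)^2 + im(k)^2)) + C3*cos(3*log(y)*im(k)/(re(k)^2 + im(k)^2)))


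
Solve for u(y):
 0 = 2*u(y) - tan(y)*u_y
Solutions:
 u(y) = C1*sin(y)^2


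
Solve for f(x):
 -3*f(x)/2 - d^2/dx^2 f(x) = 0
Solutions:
 f(x) = C1*sin(sqrt(6)*x/2) + C2*cos(sqrt(6)*x/2)


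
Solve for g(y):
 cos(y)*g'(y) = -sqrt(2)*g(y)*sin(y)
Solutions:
 g(y) = C1*cos(y)^(sqrt(2))


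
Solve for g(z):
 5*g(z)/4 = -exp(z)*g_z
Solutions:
 g(z) = C1*exp(5*exp(-z)/4)


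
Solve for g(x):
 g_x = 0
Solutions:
 g(x) = C1


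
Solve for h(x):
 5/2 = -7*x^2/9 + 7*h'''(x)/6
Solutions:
 h(x) = C1 + C2*x + C3*x^2 + x^5/90 + 5*x^3/14


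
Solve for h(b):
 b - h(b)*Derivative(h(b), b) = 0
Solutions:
 h(b) = -sqrt(C1 + b^2)
 h(b) = sqrt(C1 + b^2)


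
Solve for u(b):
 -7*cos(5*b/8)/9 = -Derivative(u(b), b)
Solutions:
 u(b) = C1 + 56*sin(5*b/8)/45


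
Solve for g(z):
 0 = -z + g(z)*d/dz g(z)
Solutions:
 g(z) = -sqrt(C1 + z^2)
 g(z) = sqrt(C1 + z^2)


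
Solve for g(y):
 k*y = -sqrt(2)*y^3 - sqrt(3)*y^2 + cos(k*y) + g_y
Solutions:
 g(y) = C1 + k*y^2/2 + sqrt(2)*y^4/4 + sqrt(3)*y^3/3 - sin(k*y)/k


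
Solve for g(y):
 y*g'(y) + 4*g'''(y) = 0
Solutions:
 g(y) = C1 + Integral(C2*airyai(-2^(1/3)*y/2) + C3*airybi(-2^(1/3)*y/2), y)


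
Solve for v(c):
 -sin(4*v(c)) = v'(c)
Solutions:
 v(c) = -acos((-C1 - exp(8*c))/(C1 - exp(8*c)))/4 + pi/2
 v(c) = acos((-C1 - exp(8*c))/(C1 - exp(8*c)))/4


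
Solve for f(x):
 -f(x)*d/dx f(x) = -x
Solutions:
 f(x) = -sqrt(C1 + x^2)
 f(x) = sqrt(C1 + x^2)


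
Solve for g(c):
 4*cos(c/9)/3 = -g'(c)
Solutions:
 g(c) = C1 - 12*sin(c/9)


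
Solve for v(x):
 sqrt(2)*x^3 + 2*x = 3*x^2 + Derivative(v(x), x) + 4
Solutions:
 v(x) = C1 + sqrt(2)*x^4/4 - x^3 + x^2 - 4*x


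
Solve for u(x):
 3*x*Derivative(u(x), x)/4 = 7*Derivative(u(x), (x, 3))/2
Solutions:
 u(x) = C1 + Integral(C2*airyai(14^(2/3)*3^(1/3)*x/14) + C3*airybi(14^(2/3)*3^(1/3)*x/14), x)


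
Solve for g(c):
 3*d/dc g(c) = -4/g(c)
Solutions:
 g(c) = -sqrt(C1 - 24*c)/3
 g(c) = sqrt(C1 - 24*c)/3


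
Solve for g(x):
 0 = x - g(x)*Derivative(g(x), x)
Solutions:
 g(x) = -sqrt(C1 + x^2)
 g(x) = sqrt(C1 + x^2)


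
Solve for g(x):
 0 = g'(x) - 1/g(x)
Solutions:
 g(x) = -sqrt(C1 + 2*x)
 g(x) = sqrt(C1 + 2*x)


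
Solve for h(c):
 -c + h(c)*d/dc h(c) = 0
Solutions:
 h(c) = -sqrt(C1 + c^2)
 h(c) = sqrt(C1 + c^2)


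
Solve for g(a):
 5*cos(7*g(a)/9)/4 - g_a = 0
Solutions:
 -5*a/4 - 9*log(sin(7*g(a)/9) - 1)/14 + 9*log(sin(7*g(a)/9) + 1)/14 = C1


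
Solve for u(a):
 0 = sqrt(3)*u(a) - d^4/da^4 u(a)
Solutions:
 u(a) = C1*exp(-3^(1/8)*a) + C2*exp(3^(1/8)*a) + C3*sin(3^(1/8)*a) + C4*cos(3^(1/8)*a)


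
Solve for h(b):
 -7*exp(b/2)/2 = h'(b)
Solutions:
 h(b) = C1 - 7*exp(b/2)
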